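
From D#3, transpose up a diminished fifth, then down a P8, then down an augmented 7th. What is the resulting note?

Bbb1

Up a diminished fifth from D#3: A3 (6 semitones up).
Down a perfect octave from A3: A2 (12 semitones down).
A2 down an augmented seventh → Bbb1 (12 semitones).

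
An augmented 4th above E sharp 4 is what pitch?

Counting four letter names up from E lands on A.
An augmented fourth is 6 semitones; 6 semitones up from E#4 gives A##4.

A double-sharp 4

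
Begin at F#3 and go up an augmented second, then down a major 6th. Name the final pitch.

An augmented second up from F#3 is G##3.
G##3 down a major sixth → B#2 (9 semitones).

B#2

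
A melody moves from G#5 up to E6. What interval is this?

G to E spans six letter names (G-A-B-C-D-E) — that makes it a sixth of some quality.
A major sixth would be 9 semitones, but G#5 to E6 is 8 — one semitone narrower, making it a minor sixth.

minor sixth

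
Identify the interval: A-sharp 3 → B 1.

M14

Descending from A#3 to B1 is the same interval as ascending B1 to A#3.
B to A spans seven letter names (B-C-D-E-F-G-A), plus an octave, so the interval is some kind of fourteenth.
Counting semitones, B1→A#3 is 23, which is the major fourteenth.
(Equivalently, a compound major seventh: a major seventh plus an octave.)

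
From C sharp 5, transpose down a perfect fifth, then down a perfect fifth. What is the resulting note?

C#5 down a perfect fifth → F#4 (7 semitones).
F#4 down a perfect fifth → B3 (7 semitones).

B 3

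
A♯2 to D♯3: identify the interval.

P4

A to D spans four letter names (A-B-C-D): a fourth.
Counting semitones, A#2→D#3 is 5, which is the perfect fourth.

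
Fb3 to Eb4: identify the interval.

F to E spans seven letter names (F-G-A-B-C-D-E): a seventh.
Fb3 to Eb4 is 11 semitones, matching the major seventh exactly, so the quality is major.

major seventh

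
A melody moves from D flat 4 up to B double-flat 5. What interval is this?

D to B spans six letter names (D-E-F-G-A-B), plus an octave, so the interval is some kind of thirteenth.
At 20 semitones, Db4→Bbb5 falls one short of a major thirteenth: minor.
(Equivalently, a compound minor sixth: a minor sixth plus an octave.)

minor 13th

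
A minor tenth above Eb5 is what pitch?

The tenth's letter: E up three letter names plus an octave → G.
A minor tenth is 15 semitones; 15 semitones up from Eb5 gives Gb6.

Gb6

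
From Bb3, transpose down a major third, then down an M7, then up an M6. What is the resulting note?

Bb3 down a major third → Gb3 (4 semitones).
A major seventh down from Gb3 is Abb2.
Abb2 up a major sixth → Fb3 (9 semitones).

Fb3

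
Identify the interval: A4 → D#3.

diminished 12th

Descending from A4 to D#3 is the same interval as ascending D#3 to A4.
D to A spans five letter names (D-E-F-G-A), plus an octave, so the interval is some kind of twelfth.
D#3 to A4 spans 18 semitones — one semitone narrower than the perfect twelfth (19) — giving a diminished twelfth.
(Equivalently, a compound diminished fifth: a diminished fifth plus an octave.)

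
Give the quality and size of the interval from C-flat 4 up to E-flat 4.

major third

C to E spans three letter names (C-D-E) — that makes it a third of some quality.
The major third spans 4 semitones, and Cb4 to Eb4 is exactly 4 semitones — so this is a major third.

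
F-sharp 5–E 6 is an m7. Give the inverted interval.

major second

Inverted interval numbers add to nine, so a seventh pairs with a second (7 + 2 = 9).
Quality inverts too: minor becomes major. That makes the inversion a major second.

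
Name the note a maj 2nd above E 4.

Two letter names up from E: F.
Moving 2 semitones up from E4 (the size of a major second) reaches F#4.

F sharp 4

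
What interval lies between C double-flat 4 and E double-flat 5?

major 10th

C to E spans three letter names (C-D-E), plus an octave — that makes it a tenth of some quality.
The major tenth spans 16 semitones, and Cbb4 to Ebb5 is exactly 16 semitones — so this is a major tenth.
(Equivalently, a compound major third: a major third plus an octave.)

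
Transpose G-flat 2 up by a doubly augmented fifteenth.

G-sharp 4

The letter stays G (same as the start), shifted two octaves up.
A doubly augmented fifteenth spans 26 semitones, so from Gb2 the target pitch is G#4.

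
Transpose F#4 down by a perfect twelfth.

Five letters down from F (plus an octave) reaches B.
Moving 19 semitones down from F#4 (the size of a perfect twelfth) reaches B2.

B2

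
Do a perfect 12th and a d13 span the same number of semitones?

A perfect twelfth spans 19 semitones, and a diminished thirteenth also spans 19 semitones — they're enharmonic.

Yes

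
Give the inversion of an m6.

M3

Interval numbers invert to sum to nine: 6 + 3 = 9, so a sixth inverts to a third.
The quality also flips — minor becomes major — giving a major third.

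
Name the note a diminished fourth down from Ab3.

Counting four letter names down from A lands on E.
A diminished fourth spans 4 semitones, so from Ab3 the target pitch is E3.

E3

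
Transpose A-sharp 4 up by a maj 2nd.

The second takes the letter from A up to B.
A major second is 2 semitones; 2 semitones up from A#4 gives B#4.

B-sharp 4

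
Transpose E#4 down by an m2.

Two letter names down from E: D.
Moving 1 semitone down from E#4 (the size of a minor second) reaches D##4.

D##4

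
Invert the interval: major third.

The rule of nine gives the new number: 9 − 3 = 6, so a third becomes a sixth.
And major becomes minor under inversion, so we get a minor sixth.

minor sixth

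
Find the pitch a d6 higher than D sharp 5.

B flat 5

The sixth takes the letter from D up to B.
Moving 7 semitones up from D#5 (the size of a diminished sixth) reaches Bb5.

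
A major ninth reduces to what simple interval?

Subtracting seven from the interval number removes an octave: 9 − 7 = 2.
That makes a major ninth a compound major second — an octave plus a major second.

M2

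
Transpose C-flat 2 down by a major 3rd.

The third takes the letter from C down to A.
A major third is 4 semitones; 4 semitones down from Cb2 gives Abb1.

A-double-flat 1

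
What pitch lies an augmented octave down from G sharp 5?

G 4

For an octave the letter name doesn't change: still G, an octave down.
An augmented octave spans 13 semitones, so from G#5 the target pitch is G4.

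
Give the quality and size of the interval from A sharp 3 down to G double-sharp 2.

minor ninth

Descending from A#3 to G##2 is the same interval as ascending G##2 to A#3.
G to A spans two letter names (G-A), plus an octave — that makes it a ninth of some quality.
At 13 semitones, G##2→A#3 falls one short of a major ninth: minor.
(Equivalently, a compound minor second: a minor second plus an octave.)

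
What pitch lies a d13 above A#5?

F7

Six letters up from A (plus an octave) reaches F.
Moving 19 semitones up from A#5 (the size of a diminished thirteenth) reaches F7.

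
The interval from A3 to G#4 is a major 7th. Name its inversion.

Inverted interval numbers add to nine, so a seventh pairs with a second (7 + 2 = 9).
The quality also flips — major becomes minor — giving a minor second.

m2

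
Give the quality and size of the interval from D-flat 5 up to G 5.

augmented fourth

D to G spans four letter names (D-E-F-G) — that makes it a fourth of some quality.
Db5 to G5 spans 6 semitones — one semitone wider than the perfect fourth (5) — giving an augmented fourth.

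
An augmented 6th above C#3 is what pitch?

A##3

Counting six letter names up from C lands on A.
An augmented sixth spans 10 semitones, so from C#3 the target pitch is A##3.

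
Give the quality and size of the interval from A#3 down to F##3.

minor third

Descending from A#3 to F##3 is the same interval as ascending F##3 to A#3.
F to A spans three letter names (F-G-A): a third.
F##3 to A#3 is 3 semitones, a half step short of the major third (4), so this is minor.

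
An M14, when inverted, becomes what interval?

First reduce the compound major fourteenth to its simple form, a major seventh.
Interval numbers invert to sum to nine: 7 + 2 = 9, so a seventh inverts to a second.
The quality also flips — major becomes minor — giving a minor second.

m2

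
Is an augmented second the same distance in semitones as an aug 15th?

No

3 semitones (augmented second) vs 25 semitones (augmented fifteenth): not equal.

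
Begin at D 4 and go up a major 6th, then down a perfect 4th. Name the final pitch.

D4 up a major sixth → B4 (9 semitones).
A perfect fourth down from B4 is F#4.

F sharp 4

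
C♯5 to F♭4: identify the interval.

Descending from C#5 to Fb4 is the same interval as ascending Fb4 to C#5.
F to C spans five letter names (F-G-A-B-C): a fifth.
The perfect fifth is 7 semitones; here we have 9, two semitones wider: doubly augmented.

doubly augmented 5th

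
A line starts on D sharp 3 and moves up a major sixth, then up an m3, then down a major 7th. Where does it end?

D#3 up a major sixth → B#3 (9 semitones).
Up a minor third from B#3: D#4 (3 semitones up).
Down a major seventh from D#4: E3 (11 semitones down).

E 3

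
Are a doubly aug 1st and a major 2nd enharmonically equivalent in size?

A doubly augmented unison spans 2 semitones, and a major second also spans 2 semitones — they're enharmonic.

Yes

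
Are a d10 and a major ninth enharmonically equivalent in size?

Yes

A diminished tenth = 14 semitones = a major ninth; enharmonically equal.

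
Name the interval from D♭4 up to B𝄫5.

D to B spans six letter names (D-E-F-G-A-B), plus an octave, so the interval is some kind of thirteenth.
At 20 semitones, Db4→Bbb5 falls one short of a major thirteenth: minor.
(Equivalently, a compound minor sixth: a minor sixth plus an octave.)

minor thirteenth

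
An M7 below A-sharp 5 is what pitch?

B 4

Seven letter names down from A: B.
A major seventh is 11 semitones; 11 semitones down from A#5 gives B4.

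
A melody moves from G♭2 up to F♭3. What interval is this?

G to F spans seven letter names (G-A-B-C-D-E-F) — that makes it a seventh of some quality.
A major seventh would be 11 semitones, but Gb2 to Fb3 is 10 — one semitone narrower, making it a minor seventh.

m7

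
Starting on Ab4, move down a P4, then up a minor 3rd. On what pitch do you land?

Down a perfect fourth from Ab4: Eb4 (5 semitones down).
A minor third up from Eb4 is Gb4.

Gb4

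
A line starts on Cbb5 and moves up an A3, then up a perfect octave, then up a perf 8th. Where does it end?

An augmented third up from Cbb5 is Eb5.
A perfect octave up from Eb5 is Eb6.
Up a perfect octave from Eb6: Eb7 (12 semitones up).

Eb7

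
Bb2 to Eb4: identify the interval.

B to E spans four letter names (B-C-D-E), plus an octave: an eleventh.
The perfect eleventh spans 17 semitones, and Bb2 to Eb4 is exactly 17 semitones — so this is a perfect eleventh.
(Equivalently, a compound perfect fourth: a perfect fourth plus an octave.)

perfect eleventh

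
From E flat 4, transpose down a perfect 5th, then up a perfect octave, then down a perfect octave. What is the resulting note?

A flat 3

Eb4 down a perfect fifth → Ab3 (7 semitones).
Ab3 up a perfect octave → Ab4 (12 semitones).
Down a perfect octave from Ab4: Ab3 (12 semitones down).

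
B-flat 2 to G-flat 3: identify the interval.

minor sixth

B to G spans six letter names (B-C-D-E-F-G), so the interval is some kind of sixth.
A major sixth would be 9 semitones, but Bb2 to Gb3 is 8 — one semitone narrower, making it a minor sixth.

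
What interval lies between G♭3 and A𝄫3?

G to A spans two letter names (G-A) — that makes it a second of some quality.
Gb3 to Abb3 is 1 semitone, a half step short of the major second (2), so this is minor.

m2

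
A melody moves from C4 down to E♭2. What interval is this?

M13

Descending from C4 to Eb2 is the same interval as ascending Eb2 to C4.
E to C spans six letter names (E-F-G-A-B-C), plus an octave, so the interval is some kind of thirteenth.
Eb2 to C4 is 21 semitones, matching the major thirteenth exactly, so the quality is major.
(Equivalently, a compound major sixth: a major sixth plus an octave.)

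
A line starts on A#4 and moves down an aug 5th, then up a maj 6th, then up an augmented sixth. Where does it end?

G##5

Down an augmented fifth from A#4: D4 (8 semitones down).
A major sixth up from D4 is B4.
Up an augmented sixth from B4: G##5 (10 semitones up).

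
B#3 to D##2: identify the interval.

Descending from B#3 to D##2 is the same interval as ascending D##2 to B#3.
D to B spans six letter names (D-E-F-G-A-B), plus an octave — that makes it a thirteenth of some quality.
A major thirteenth would be 21 semitones, but D##2 to B#3 is 20 — one semitone narrower, making it a minor thirteenth.
(Equivalently, a compound minor sixth: a minor sixth plus an octave.)

minor thirteenth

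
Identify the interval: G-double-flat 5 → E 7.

doubly augmented thirteenth

G to E spans six letter names (G-A-B-C-D-E), plus an octave — that makes it a thirteenth of some quality.
A major thirteenth would be 21 semitones; Gbb5 to E7 is 23, two semitones wider, so the interval is doubly augmented.
(Equivalently, a compound doubly augmented sixth: a doubly augmented sixth plus an octave.)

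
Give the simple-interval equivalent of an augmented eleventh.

Subtracting seven from the interval number removes an octave: 11 − 7 = 4.
So an augmented eleventh is an octave plus an augmented fourth. The quality is unchanged.

augmented 4th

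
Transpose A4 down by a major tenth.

F3

Counting three letter names plus an octave down from A lands on F.
A major tenth is 16 semitones; 16 semitones down from A4 gives F3.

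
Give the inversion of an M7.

minor 2nd

Inverted interval numbers add to nine, so a seventh pairs with a second (7 + 2 = 9).
And major becomes minor under inversion, so we get a minor second.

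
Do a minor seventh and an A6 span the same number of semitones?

Yes

A minor seventh = 10 semitones = an augmented sixth; enharmonically equal.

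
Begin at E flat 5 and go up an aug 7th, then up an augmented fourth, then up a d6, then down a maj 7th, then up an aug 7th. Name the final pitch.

E sharp 7

Up an augmented seventh from Eb5: D#6 (12 semitones up).
An augmented fourth up from D#6 is G##6.
Up a diminished sixth from G##6: E7 (7 semitones up).
A major seventh down from E7 is F6.
Up an augmented seventh from F6: E#7 (12 semitones up).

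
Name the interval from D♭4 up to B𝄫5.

minor 13th

D to B spans six letter names (D-E-F-G-A-B), plus an octave — that makes it a thirteenth of some quality.
Db4 to Bbb5 is 20 semitones, a half step short of the major thirteenth (21), so this is minor.
(Equivalently, a compound minor sixth: a minor sixth plus an octave.)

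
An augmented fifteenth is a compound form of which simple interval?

augmented 8th

Each octave removed subtracts seven from the number: 15 − 7 = 8.
That makes an augmented fifteenth a compound augmented octave — an octave plus an augmented octave.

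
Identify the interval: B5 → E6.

perfect fourth

B to E spans four letter names (B-C-D-E): a fourth.
B5 to E6 is 5 semitones, matching the perfect fourth exactly, so the quality is perfect.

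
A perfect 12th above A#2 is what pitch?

E#4

Counting five letter names plus an octave up from A lands on E.
A perfect twelfth spans 19 semitones, so from A#2 the target pitch is E#4.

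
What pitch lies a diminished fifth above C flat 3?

The fifth takes the letter from C up to G.
Moving 6 semitones up from Cb3 (the size of a diminished fifth) reaches Gbb3.

G double-flat 3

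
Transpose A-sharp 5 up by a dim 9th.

B-flat 6

The ninth's letter: A up two letter names plus an octave → B.
Moving 12 semitones up from A#5 (the size of a diminished ninth) reaches Bb6.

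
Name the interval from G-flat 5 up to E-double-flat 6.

G to E spans six letter names (G-A-B-C-D-E): a sixth.
At 8 semitones, Gb5→Ebb6 falls one short of a major sixth: minor.

minor 6th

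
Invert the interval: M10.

minor sixth

First reduce the compound major tenth to its simple form, a major third.
Interval numbers invert to sum to nine: 3 + 6 = 9, so a third inverts to a sixth.
The quality also flips — major becomes minor — giving a minor sixth.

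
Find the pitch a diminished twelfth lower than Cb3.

F1

Five letters down from C (plus an octave) reaches F.
Moving 18 semitones down from Cb3 (the size of a diminished twelfth) reaches F1.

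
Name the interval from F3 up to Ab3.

F to A spans three letter names (F-G-A): a third.
At 3 semitones, F3→Ab3 falls one short of a major third: minor.

minor third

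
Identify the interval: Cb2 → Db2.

major 2nd

C to D spans two letter names (C-D), so the interval is some kind of second.
Counting semitones, Cb2→Db2 is 2, which is the major second.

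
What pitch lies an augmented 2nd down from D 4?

C flat 4

Two letter names down from D: C.
An augmented second is 3 semitones; 3 semitones down from D4 gives Cb4.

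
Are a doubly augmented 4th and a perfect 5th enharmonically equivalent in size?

Yes

A doubly augmented fourth = 7 semitones = a perfect fifth; enharmonically equal.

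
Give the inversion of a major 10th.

First reduce the compound major tenth to its simple form, a major third.
Inverted interval numbers add to nine, so a third pairs with a sixth (3 + 6 = 9).
The quality also flips — major becomes minor — giving a minor sixth.

minor 6th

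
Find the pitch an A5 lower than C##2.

F#1

Five letter names down from C: F.
An augmented fifth is 8 semitones; 8 semitones down from C##2 gives F#1.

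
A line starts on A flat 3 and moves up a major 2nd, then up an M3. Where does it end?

D 4

Ab3 up a major second → Bb3 (2 semitones).
Up a major third from Bb3: D4 (4 semitones up).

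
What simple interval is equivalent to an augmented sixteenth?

Take out 2 octaves (14 from the number): 16 − 14 = 2.
That makes an augmented sixteenth a compound augmented second — 2 octaves plus an augmented second.

augmented 2nd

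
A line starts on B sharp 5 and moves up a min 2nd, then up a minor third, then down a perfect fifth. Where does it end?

Up a minor second from B#5: C#6 (1 semitone up).
C#6 up a minor third → E6 (3 semitones).
Down a perfect fifth from E6: A5 (7 semitones down).

A 5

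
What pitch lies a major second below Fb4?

Ebb4

Two letter names down from F: E.
Moving 2 semitones down from Fb4 (the size of a major second) reaches Ebb4.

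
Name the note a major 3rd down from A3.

The third takes the letter from A down to F.
A major third spans 4 semitones, so from A3 the target pitch is F3.

F3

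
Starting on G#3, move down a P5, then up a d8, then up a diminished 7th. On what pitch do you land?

Bbb4

G#3 down a perfect fifth → C#3 (7 semitones).
A diminished octave up from C#3 is C4.
Up a diminished seventh from C4: Bbb4 (9 semitones up).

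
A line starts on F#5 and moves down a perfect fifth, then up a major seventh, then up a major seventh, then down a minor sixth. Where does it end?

B##5

Down a perfect fifth from F#5: B4 (7 semitones down).
B4 up a major seventh → A#5 (11 semitones).
Up a major seventh from A#5: G##6 (11 semitones up).
G##6 down a minor sixth → B##5 (8 semitones).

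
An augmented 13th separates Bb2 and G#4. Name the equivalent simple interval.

Each octave removed subtracts seven from the number: 13 − 7 = 6.
Quality carries through unchanged, so the simple form is an augmented sixth.

augmented 6th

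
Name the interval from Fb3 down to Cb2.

Descending from Fb3 to Cb2 is the same interval as ascending Cb2 to Fb3.
C to F spans four letter names (C-D-E-F), plus an octave — that makes it an eleventh of some quality.
Counting semitones, Cb2→Fb3 is 17, which is the perfect eleventh.
(Equivalently, a compound perfect fourth: a perfect fourth plus an octave.)

P11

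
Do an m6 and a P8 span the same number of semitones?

A minor sixth is 8 semitones but a perfect octave is 12 semitones — different sizes.

No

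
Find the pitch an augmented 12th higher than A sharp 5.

Five letters up from A (plus an octave) reaches E.
An augmented twelfth is 20 semitones; 20 semitones up from A#5 gives E##7.

E double-sharp 7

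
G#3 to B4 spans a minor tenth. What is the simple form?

m3

Each octave removed subtracts seven from the number: 10 − 7 = 3.
So a minor tenth is an octave plus a minor third. The quality is unchanged.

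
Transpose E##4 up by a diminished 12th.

B#5

Five letters up from E (plus an octave) reaches B.
A diminished twelfth is 18 semitones; 18 semitones up from E##4 gives B#5.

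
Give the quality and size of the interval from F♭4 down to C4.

d4

Descending from Fb4 to C4 is the same interval as ascending C4 to Fb4.
C to F spans four letter names (C-D-E-F), so the interval is some kind of fourth.
C4 to Fb4 spans 4 semitones — one semitone narrower than the perfect fourth (5) — giving a diminished fourth.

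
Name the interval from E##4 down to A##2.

perfect 12th

Descending from E##4 to A##2 is the same interval as ascending A##2 to E##4.
A to E spans five letter names (A-B-C-D-E), plus an octave, so the interval is some kind of twelfth.
A##2 to E##4 is 19 semitones, matching the perfect twelfth exactly, so the quality is perfect.
(Equivalently, a compound perfect fifth: a perfect fifth plus an octave.)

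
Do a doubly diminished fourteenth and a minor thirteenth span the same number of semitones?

Yes

A doubly diminished fourteenth = 20 semitones = a minor thirteenth; enharmonically equal.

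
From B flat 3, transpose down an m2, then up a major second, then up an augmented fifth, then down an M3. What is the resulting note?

A minor second down from Bb3 is A3.
A major second up from A3 is B3.
Up an augmented fifth from B3: F##4 (8 semitones up).
A major third down from F##4 is D#4.

D sharp 4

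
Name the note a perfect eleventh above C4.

F5

The eleventh's letter: C up four letter names plus an octave → F.
A perfect eleventh spans 17 semitones, so from C4 the target pitch is F5.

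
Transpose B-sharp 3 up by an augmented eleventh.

Counting four letter names plus an octave up from B lands on E.
An augmented eleventh spans 18 semitones, so from B#3 the target pitch is E##5.

E-double-sharp 5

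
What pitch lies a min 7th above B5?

A6

The seventh takes the letter from B up to A.
Moving 10 semitones up from B5 (the size of a minor seventh) reaches A6.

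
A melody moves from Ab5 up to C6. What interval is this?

A to C spans three letter names (A-B-C): a third.
Ab5 to C6 is 4 semitones, matching the major third exactly, so the quality is major.

major 3rd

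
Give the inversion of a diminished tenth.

A6

First reduce the compound diminished tenth to its simple form, a diminished third.
Interval numbers invert to sum to nine: 3 + 6 = 9, so a third inverts to a sixth.
The quality also flips — diminished becomes augmented — giving an augmented sixth.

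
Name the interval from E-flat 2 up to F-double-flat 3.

diminished ninth

E to F spans two letter names (E-F), plus an octave — that makes it a ninth of some quality.
A major ninth would be 14 semitones; Eb2 to Fbb3 is 12, two semitones narrower, so the interval is diminished.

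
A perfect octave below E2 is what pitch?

An octave keeps the letter name E, an octave down from E.
A perfect octave is 12 semitones; 12 semitones down from E2 gives E1.

E1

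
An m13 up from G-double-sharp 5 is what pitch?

Counting six letter names plus an octave up from G lands on E.
A minor thirteenth spans 20 semitones, so from G##5 the target pitch is E#7.

E-sharp 7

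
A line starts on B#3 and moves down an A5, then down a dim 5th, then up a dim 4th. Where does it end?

An augmented fifth down from B#3 is E3.
E3 down a diminished fifth → A#2 (6 semitones).
A diminished fourth up from A#2 is D3.

D3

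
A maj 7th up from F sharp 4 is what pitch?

The seventh takes the letter from F up to E.
A major seventh is 11 semitones; 11 semitones up from F#4 gives E#5.

E sharp 5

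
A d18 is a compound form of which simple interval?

Each octave removed subtracts seven from the number: 18 − 14 = 4.
So a diminished eighteenth is 2 octaves plus a diminished fourth. The quality is unchanged.

d4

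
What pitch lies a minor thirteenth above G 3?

The thirteenth's letter: G up six letter names plus an octave → E.
A minor thirteenth spans 20 semitones, so from G3 the target pitch is Eb5.

E flat 5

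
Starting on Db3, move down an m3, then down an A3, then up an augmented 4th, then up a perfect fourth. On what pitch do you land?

Fb3

Down a minor third from Db3: Bb2 (3 semitones down).
Bb2 down an augmented third → Gbb2 (5 semitones).
Gbb2 up an augmented fourth → Cb3 (6 semitones).
Cb3 up a perfect fourth → Fb3 (5 semitones).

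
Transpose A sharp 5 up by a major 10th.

Counting three letter names plus an octave up from A lands on C.
A major tenth spans 16 semitones, so from A#5 the target pitch is C##7.

C double-sharp 7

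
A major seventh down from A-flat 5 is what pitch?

B-double-flat 4

Counting seven letter names down from A lands on B.
A major seventh is 11 semitones; 11 semitones down from Ab5 gives Bbb4.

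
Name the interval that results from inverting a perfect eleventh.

First reduce the compound perfect eleventh to its simple form, a perfect fourth.
Interval numbers invert to sum to nine: 4 + 5 = 9, so a fourth inverts to a fifth.
And perfect stays perfect under inversion, so we get a perfect fifth.

perfect fifth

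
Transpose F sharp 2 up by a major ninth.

G sharp 3

Counting two letter names plus an octave up from F lands on G.
Moving 14 semitones up from F#2 (the size of a major ninth) reaches G#3.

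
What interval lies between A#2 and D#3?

A to D spans four letter names (A-B-C-D): a fourth.
The perfect fourth spans 5 semitones, and A#2 to D#3 is exactly 5 semitones — so this is a perfect fourth.

perfect fourth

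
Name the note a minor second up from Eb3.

Fb3

Counting two letter names up from E lands on F.
A minor second is 1 semitone; 1 semitone up from Eb3 gives Fb3.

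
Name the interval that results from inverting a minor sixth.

major 3rd

Interval numbers invert to sum to nine: 6 + 3 = 9, so a sixth inverts to a third.
And minor becomes major under inversion, so we get a major third.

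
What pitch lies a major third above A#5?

C##6

Three letter names up from A: C.
A major third is 4 semitones; 4 semitones up from A#5 gives C##6.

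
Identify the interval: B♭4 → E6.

B to E spans four letter names (B-C-D-E), plus an octave, so the interval is some kind of eleventh.
A perfect eleventh would be 17 semitones; Bb4 to E6 is 18, one semitone wider, so the interval is augmented.
(Equivalently, a compound augmented fourth: an augmented fourth plus an octave.)

augmented eleventh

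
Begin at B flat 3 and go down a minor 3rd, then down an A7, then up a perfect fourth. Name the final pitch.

Bb3 down a minor third → G3 (3 semitones).
G3 down an augmented seventh → Abb2 (12 semitones).
A perfect fourth up from Abb2 is Dbb3.

D double-flat 3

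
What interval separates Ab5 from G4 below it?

Descending from Ab5 to G4 is the same interval as ascending G4 to Ab5.
G to A spans two letter names (G-A), plus an octave, so the interval is some kind of ninth.
A major ninth would be 14 semitones, but G4 to Ab5 is 13 — one semitone narrower, making it a minor ninth.
(Equivalently, a compound minor second: a minor second plus an octave.)

m9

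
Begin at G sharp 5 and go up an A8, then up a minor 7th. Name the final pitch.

F double-sharp 7

G#5 up an augmented octave → G##6 (13 semitones).
Up a minor seventh from G##6: F##7 (10 semitones up).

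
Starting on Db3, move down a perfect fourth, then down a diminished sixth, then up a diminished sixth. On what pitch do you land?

Db3 down a perfect fourth → Ab2 (5 semitones).
Down a diminished sixth from Ab2: C#2 (7 semitones down).
Up a diminished sixth from C#2: Ab2 (7 semitones up).

Ab2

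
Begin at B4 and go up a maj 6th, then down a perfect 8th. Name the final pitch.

B4 up a major sixth → G#5 (9 semitones).
G#5 down a perfect octave → G#4 (12 semitones).

G#4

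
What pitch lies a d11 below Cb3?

G1

Counting four letter names plus an octave down from C lands on G.
Moving 16 semitones down from Cb3 (the size of a diminished eleventh) reaches G1.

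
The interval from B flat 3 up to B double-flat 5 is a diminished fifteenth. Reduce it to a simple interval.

Subtracting seven from the interval number removes an octave: 15 − 7 = 8.
Quality carries through unchanged, so the simple form is a diminished octave.

d8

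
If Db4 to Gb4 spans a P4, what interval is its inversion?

Interval numbers invert to sum to nine: 4 + 5 = 9, so a fourth inverts to a fifth.
Quality inverts too: perfect stays perfect. That makes the inversion a perfect fifth.

P5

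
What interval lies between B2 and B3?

perfect octave

B to B is the same letter name, plus an octave, so the interval is some kind of octave.
B2 to B3 is 12 semitones, matching the perfect octave exactly, so the quality is perfect.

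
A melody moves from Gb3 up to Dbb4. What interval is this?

G to D spans five letter names (G-A-B-C-D): a fifth.
The perfect fifth is 7 semitones; here we have 6, one semitone narrower: diminished.

diminished 5th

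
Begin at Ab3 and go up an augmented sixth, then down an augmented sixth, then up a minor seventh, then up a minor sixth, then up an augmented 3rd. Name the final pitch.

G5

Ab3 up an augmented sixth → F#4 (10 semitones).
An augmented sixth down from F#4 is Ab3.
A minor seventh up from Ab3 is Gb4.
Gb4 up a minor sixth → Ebb5 (8 semitones).
An augmented third up from Ebb5 is G5.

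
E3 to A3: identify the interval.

E to A spans four letter names (E-F-G-A), so the interval is some kind of fourth.
E3 to A3 is 5 semitones, matching the perfect fourth exactly, so the quality is perfect.

P4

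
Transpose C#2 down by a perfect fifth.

Five letter names down from C: F.
A perfect fifth is 7 semitones; 7 semitones down from C#2 gives F#1.

F#1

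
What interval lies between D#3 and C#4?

D to C spans seven letter names (D-E-F-G-A-B-C), so the interval is some kind of seventh.
D#3 to C#4 is 10 semitones, a half step short of the major seventh (11), so this is minor.

m7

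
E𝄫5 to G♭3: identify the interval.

Descending from Ebb5 to Gb3 is the same interval as ascending Gb3 to Ebb5.
G to E spans six letter names (G-A-B-C-D-E), plus an octave, so the interval is some kind of thirteenth.
A major thirteenth would be 21 semitones, but Gb3 to Ebb5 is 20 — one semitone narrower, making it a minor thirteenth.
(Equivalently, a compound minor sixth: a minor sixth plus an octave.)

minor thirteenth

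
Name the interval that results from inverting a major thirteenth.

minor 3rd

First reduce the compound major thirteenth to its simple form, a major sixth.
Inverted interval numbers add to nine, so a sixth pairs with a third (6 + 3 = 9).
The quality also flips — major becomes minor — giving a minor third.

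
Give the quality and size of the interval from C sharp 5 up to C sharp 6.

perfect 8th

C to C is the same letter name, plus an octave, so the interval is some kind of octave.
C#5 to C#6 is 12 semitones, matching the perfect octave exactly, so the quality is perfect.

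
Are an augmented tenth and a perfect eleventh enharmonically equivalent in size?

An augmented tenth spans 17 semitones, and a perfect eleventh also spans 17 semitones — they're enharmonic.

Yes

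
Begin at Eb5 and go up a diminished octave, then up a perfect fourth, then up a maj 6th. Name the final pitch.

Fb7

A diminished octave up from Eb5 is Ebb6.
Up a perfect fourth from Ebb6: Abb6 (5 semitones up).
Up a major sixth from Abb6: Fb7 (9 semitones up).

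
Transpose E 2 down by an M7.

Seven letter names down from E: F.
Moving 11 semitones down from E2 (the size of a major seventh) reaches F1.

F 1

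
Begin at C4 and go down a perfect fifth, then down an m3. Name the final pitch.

Down a perfect fifth from C4: F3 (7 semitones down).
A minor third down from F3 is D3.

D3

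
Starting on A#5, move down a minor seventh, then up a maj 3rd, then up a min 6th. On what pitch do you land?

A minor seventh down from A#5 is B#4.
B#4 up a major third → D##5 (4 semitones).
A minor sixth up from D##5 is B#5.

B#5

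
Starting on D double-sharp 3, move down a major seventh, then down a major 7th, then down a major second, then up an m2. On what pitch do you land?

F 1

D##3 down a major seventh → E#2 (11 semitones).
A major seventh down from E#2 is F#1.
Down a major second from F#1: E1 (2 semitones down).
E1 up a minor second → F1 (1 semitone).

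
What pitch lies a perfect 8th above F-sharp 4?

For an octave the letter name doesn't change: still F, an octave up.
A perfect octave is 12 semitones; 12 semitones up from F#4 gives F#5.

F-sharp 5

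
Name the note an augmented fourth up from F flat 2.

The fourth takes the letter from F up to B.
Moving 6 semitones up from Fb2 (the size of an augmented fourth) reaches Bb2.

B flat 2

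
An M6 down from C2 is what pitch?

Six letter names down from C: E.
Moving 9 semitones down from C2 (the size of a major sixth) reaches Eb1.

Eb1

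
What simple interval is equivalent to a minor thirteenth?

m6

Take out an octave (7 from the number): 13 − 7 = 6.
Quality carries through unchanged, so the simple form is a minor sixth.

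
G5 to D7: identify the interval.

perfect twelfth

G to D spans five letter names (G-A-B-C-D), plus an octave, so the interval is some kind of twelfth.
G5 to D7 is 19 semitones, matching the perfect twelfth exactly, so the quality is perfect.
(Equivalently, a compound perfect fifth: a perfect fifth plus an octave.)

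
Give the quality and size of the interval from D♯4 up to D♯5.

perfect octave

D to D is the same letter name, plus an octave: an octave.
D#4 to D#5 is 12 semitones, matching the perfect octave exactly, so the quality is perfect.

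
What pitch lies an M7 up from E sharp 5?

Seven letter names up from E: D.
Moving 11 semitones up from E#5 (the size of a major seventh) reaches D##6.

D double-sharp 6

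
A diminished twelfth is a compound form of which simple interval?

Subtracting seven from the interval number removes an octave: 12 − 7 = 5.
That makes a diminished twelfth a compound diminished fifth — an octave plus a diminished fifth.

diminished fifth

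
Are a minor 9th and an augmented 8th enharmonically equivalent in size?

Yes

Both span 13 semitones: a minor ninth and an augmented octave are the same chromatic distance.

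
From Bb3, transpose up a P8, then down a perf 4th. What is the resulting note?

A perfect octave up from Bb3 is Bb4.
Down a perfect fourth from Bb4: F4 (5 semitones down).

F4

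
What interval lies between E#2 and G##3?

E to G spans three letter names (E-F-G), plus an octave — that makes it a tenth of some quality.
Counting semitones, E#2→G##3 is 16, which is the major tenth.
(Equivalently, a compound major third: a major third plus an octave.)

M10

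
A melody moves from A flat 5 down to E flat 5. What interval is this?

Descending from Ab5 to Eb5 is the same interval as ascending Eb5 to Ab5.
E to A spans four letter names (E-F-G-A): a fourth.
Eb5 to Ab5 is 5 semitones, matching the perfect fourth exactly, so the quality is perfect.

perfect fourth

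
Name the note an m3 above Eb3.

The third takes the letter from E up to G.
A minor third spans 3 semitones, so from Eb3 the target pitch is Gb3.

Gb3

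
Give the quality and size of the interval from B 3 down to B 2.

perfect octave

Descending from B3 to B2 is the same interval as ascending B2 to B3.
B to B is the same letter name, plus an octave, so the interval is some kind of octave.
Counting semitones, B2→B3 is 12, which is the perfect octave.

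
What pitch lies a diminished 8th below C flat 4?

C 3

The letter stays C (same as the start), shifted an octave down.
A diminished octave spans 11 semitones, so from Cb4 the target pitch is C3.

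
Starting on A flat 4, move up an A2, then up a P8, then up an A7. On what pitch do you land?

An augmented second up from Ab4 is B4.
A perfect octave up from B4 is B5.
Up an augmented seventh from B5: A##6 (12 semitones up).

A double-sharp 6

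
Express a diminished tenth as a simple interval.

Subtracting seven from the interval number removes an octave: 10 − 7 = 3.
That makes a diminished tenth a compound diminished third — an octave plus a diminished third.

diminished third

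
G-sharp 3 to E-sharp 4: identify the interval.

M6

G to E spans six letter names (G-A-B-C-D-E) — that makes it a sixth of some quality.
The major sixth spans 9 semitones, and G#3 to E#4 is exactly 9 semitones — so this is a major sixth.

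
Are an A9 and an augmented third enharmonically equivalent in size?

15 semitones (augmented ninth) vs 5 semitones (augmented third): not equal.

No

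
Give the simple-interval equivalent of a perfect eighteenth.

perfect 4th

Take out 2 octaves (14 from the number): 18 − 14 = 4.
So a perfect eighteenth is 2 octaves plus a perfect fourth. The quality is unchanged.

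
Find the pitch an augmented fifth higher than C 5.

Five letter names up from C: G.
An augmented fifth is 8 semitones; 8 semitones up from C5 gives G#5.

G-sharp 5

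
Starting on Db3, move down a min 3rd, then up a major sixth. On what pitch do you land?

Down a minor third from Db3: Bb2 (3 semitones down).
Bb2 up a major sixth → G3 (9 semitones).

G3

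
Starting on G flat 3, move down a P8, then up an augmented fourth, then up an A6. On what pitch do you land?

A perfect octave down from Gb3 is Gb2.
Gb2 up an augmented fourth → C3 (6 semitones).
C3 up an augmented sixth → A#3 (10 semitones).

A sharp 3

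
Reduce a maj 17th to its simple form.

Take out 2 octaves (14 from the number): 17 − 14 = 3.
Quality carries through unchanged, so the simple form is a major third.

major third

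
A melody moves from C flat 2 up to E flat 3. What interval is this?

M10

C to E spans three letter names (C-D-E), plus an octave: a tenth.
Cb2 to Eb3 is 16 semitones, matching the major tenth exactly, so the quality is major.
(Equivalently, a compound major third: a major third plus an octave.)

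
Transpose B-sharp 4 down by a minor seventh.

C-double-sharp 4

Seven letter names down from B: C.
A minor seventh spans 10 semitones, so from B#4 the target pitch is C##4.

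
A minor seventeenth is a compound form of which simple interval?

minor third

Each octave removed subtracts seven from the number: 17 − 14 = 3.
That makes a minor seventeenth a compound minor third — 2 octaves plus a minor third.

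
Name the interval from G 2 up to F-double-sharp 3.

augmented seventh

G to F spans seven letter names (G-A-B-C-D-E-F), so the interval is some kind of seventh.
The major seventh is 11 semitones; here we have 12, one semitone wider: augmented.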